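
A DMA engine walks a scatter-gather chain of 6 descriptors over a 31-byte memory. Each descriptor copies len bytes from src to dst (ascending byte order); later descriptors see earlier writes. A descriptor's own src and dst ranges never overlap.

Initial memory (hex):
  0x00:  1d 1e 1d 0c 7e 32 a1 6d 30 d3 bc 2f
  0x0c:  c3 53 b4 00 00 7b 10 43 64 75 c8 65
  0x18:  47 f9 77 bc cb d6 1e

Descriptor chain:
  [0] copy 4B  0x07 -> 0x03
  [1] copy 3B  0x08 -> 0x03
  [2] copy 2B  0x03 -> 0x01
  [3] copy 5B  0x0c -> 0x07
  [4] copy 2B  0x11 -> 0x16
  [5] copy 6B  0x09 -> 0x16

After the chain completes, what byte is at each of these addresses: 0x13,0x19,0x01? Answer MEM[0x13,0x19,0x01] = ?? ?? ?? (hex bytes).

  after D0: wrote 4B at 0x03 = 6d30d3bc
  after D1: wrote 3B at 0x03 = 30d3bc
  after D2: wrote 2B at 0x01 = 30d3
  after D3: wrote 5B at 0x07 = c353b40000
  after D4: wrote 2B at 0x16 = 7b10
  after D5: wrote 6B at 0x16 = b40000c353b4
query mem[0x13]=0x43, mem[0x19]=0xc3, mem[0x01]=0x30

MEM[0x13,0x19,0x01] = 43 c3 30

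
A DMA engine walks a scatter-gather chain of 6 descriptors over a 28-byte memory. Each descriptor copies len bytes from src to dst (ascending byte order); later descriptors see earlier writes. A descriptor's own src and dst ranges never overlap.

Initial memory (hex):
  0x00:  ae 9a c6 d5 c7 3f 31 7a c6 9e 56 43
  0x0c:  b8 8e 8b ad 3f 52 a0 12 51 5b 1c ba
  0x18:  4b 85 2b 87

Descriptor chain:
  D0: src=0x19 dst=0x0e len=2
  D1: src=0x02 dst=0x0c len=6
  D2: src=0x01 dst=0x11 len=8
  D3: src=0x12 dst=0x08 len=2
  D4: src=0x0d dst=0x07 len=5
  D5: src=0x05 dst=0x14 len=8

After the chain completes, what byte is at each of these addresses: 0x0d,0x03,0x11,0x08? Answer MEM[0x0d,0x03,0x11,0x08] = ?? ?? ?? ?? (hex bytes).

MEM[0x0d,0x03,0x11,0x08] = d5 d5 9a c7

  after D0: wrote 2B at 0x0e = 852b
  after D1: wrote 6B at 0x0c = c6d5c73f317a
  after D2: wrote 8B at 0x11 = 9ac6d5c73f317ac6
  after D3: wrote 2B at 0x08 = c6d5
  after D4: wrote 5B at 0x07 = d5c73f319a
  after D5: wrote 8B at 0x14 = 3f31d5c73f319ac6
query mem[0x0d]=0xd5, mem[0x03]=0xd5, mem[0x11]=0x9a, mem[0x08]=0xc7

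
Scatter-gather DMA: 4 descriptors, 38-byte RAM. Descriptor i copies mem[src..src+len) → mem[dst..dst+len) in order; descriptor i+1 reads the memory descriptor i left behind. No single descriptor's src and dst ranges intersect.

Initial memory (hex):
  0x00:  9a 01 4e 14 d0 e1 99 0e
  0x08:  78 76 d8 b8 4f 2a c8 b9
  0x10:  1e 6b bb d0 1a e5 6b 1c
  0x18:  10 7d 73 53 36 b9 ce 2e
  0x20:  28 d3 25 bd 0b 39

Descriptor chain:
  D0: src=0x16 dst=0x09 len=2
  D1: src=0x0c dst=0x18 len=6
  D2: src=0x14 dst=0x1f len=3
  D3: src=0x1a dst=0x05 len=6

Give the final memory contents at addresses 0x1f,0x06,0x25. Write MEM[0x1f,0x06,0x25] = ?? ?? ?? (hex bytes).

D0: mem[0x09..0x0a] <- [6b 1c]
D1: mem[0x18..0x1d] <- [4f 2a c8 b9 1e 6b]
D2: mem[0x1f..0x21] <- [1a e5 6b]
D3: mem[0x05..0x0a] <- [c8 b9 1e 6b ce 1a]
query mem[0x1f]=0x1a, mem[0x06]=0xb9, mem[0x25]=0x39

MEM[0x1f,0x06,0x25] = 1a b9 39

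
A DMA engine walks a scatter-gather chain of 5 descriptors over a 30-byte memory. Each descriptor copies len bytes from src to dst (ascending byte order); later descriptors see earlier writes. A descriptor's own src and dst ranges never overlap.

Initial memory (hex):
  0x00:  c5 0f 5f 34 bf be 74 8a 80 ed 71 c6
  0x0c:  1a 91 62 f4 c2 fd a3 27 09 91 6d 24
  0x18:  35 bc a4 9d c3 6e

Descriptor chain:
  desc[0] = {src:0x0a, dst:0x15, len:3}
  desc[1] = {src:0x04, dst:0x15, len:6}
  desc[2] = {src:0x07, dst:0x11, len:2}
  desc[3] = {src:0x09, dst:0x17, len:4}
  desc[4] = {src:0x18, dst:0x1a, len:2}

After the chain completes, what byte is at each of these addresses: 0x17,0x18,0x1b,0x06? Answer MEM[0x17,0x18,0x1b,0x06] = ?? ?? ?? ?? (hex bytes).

MEM[0x17,0x18,0x1b,0x06] = ed 71 c6 74

D0: mem[0x15..0x17] <- [71 c6 1a]
D1: mem[0x15..0x1a] <- [bf be 74 8a 80 ed]
D2: mem[0x11..0x12] <- [8a 80]
D3: mem[0x17..0x1a] <- [ed 71 c6 1a]
D4: mem[0x1a..0x1b] <- [71 c6]
query mem[0x17]=0xed, mem[0x18]=0x71, mem[0x1b]=0xc6, mem[0x06]=0x74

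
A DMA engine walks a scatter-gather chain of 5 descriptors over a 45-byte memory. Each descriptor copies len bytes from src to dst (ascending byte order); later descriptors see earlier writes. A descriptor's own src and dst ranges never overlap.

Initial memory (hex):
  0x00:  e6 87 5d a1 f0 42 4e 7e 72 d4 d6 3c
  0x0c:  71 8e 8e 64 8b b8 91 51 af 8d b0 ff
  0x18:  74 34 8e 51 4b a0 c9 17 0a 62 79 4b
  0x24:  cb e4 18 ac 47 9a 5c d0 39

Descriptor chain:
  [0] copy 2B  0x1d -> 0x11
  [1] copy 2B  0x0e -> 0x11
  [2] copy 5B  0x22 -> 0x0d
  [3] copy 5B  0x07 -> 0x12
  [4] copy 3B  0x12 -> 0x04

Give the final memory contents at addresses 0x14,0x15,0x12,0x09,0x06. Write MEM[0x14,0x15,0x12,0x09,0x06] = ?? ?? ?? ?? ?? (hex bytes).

[0] 0x1d->0x11 len=2 : a0 c9
[1] 0x0e->0x11 len=2 : 8e 64
[2] 0x22->0x0d len=5 : 79 4b cb e4 18
[3] 0x07->0x12 len=5 : 7e 72 d4 d6 3c
[4] 0x12->0x04 len=3 : 7e 72 d4
query mem[0x14]=0xd4, mem[0x15]=0xd6, mem[0x12]=0x7e, mem[0x09]=0xd4, mem[0x06]=0xd4

MEM[0x14,0x15,0x12,0x09,0x06] = d4 d6 7e d4 d4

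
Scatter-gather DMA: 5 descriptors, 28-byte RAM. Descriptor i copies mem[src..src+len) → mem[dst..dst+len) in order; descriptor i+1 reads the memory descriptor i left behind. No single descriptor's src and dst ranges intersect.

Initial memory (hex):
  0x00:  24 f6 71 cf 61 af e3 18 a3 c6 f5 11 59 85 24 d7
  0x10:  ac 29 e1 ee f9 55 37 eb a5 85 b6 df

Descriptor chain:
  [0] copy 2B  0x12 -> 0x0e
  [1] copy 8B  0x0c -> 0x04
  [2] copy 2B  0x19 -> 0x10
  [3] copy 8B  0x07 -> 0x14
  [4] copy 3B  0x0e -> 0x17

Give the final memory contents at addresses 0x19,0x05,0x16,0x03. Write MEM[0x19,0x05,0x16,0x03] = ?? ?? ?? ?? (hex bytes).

D0: mem[0x0e..0x0f] <- [e1 ee]
D1: mem[0x04..0x0b] <- [59 85 e1 ee ac 29 e1 ee]
D2: mem[0x10..0x11] <- [85 b6]
D3: mem[0x14..0x1b] <- [ee ac 29 e1 ee 59 85 e1]
D4: mem[0x17..0x19] <- [e1 ee 85]
query mem[0x19]=0x85, mem[0x05]=0x85, mem[0x16]=0x29, mem[0x03]=0xcf

MEM[0x19,0x05,0x16,0x03] = 85 85 29 cf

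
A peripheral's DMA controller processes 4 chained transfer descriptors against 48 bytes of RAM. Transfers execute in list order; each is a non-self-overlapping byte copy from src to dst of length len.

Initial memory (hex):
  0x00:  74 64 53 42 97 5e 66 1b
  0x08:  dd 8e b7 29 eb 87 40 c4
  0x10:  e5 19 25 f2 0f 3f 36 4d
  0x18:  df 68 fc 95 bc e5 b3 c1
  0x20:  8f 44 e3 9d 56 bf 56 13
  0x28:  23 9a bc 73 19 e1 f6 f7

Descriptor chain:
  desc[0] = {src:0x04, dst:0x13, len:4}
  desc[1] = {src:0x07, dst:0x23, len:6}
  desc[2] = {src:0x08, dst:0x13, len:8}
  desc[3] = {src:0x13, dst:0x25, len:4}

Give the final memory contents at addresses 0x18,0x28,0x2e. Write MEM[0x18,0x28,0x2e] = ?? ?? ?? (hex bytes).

MEM[0x18,0x28,0x2e] = 87 29 f6

  after D0: wrote 4B at 0x13 = 975e661b
  after D1: wrote 6B at 0x23 = 1bdd8eb729eb
  after D2: wrote 8B at 0x13 = dd8eb729eb8740c4
  after D3: wrote 4B at 0x25 = dd8eb729
query mem[0x18]=0x87, mem[0x28]=0x29, mem[0x2e]=0xf6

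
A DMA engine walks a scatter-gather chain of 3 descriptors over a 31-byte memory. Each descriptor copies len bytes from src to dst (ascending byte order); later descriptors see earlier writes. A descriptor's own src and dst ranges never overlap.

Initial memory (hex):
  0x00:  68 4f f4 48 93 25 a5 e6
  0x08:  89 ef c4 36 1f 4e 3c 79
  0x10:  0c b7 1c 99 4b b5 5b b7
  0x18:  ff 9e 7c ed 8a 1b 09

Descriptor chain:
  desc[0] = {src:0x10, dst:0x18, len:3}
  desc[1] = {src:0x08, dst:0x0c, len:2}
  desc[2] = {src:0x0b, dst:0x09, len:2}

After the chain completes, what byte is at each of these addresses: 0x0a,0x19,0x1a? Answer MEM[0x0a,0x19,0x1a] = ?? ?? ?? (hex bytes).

MEM[0x0a,0x19,0x1a] = 89 b7 1c

  after D0: wrote 3B at 0x18 = 0cb71c
  after D1: wrote 2B at 0x0c = 89ef
  after D2: wrote 2B at 0x09 = 3689
query mem[0x0a]=0x89, mem[0x19]=0xb7, mem[0x1a]=0x1c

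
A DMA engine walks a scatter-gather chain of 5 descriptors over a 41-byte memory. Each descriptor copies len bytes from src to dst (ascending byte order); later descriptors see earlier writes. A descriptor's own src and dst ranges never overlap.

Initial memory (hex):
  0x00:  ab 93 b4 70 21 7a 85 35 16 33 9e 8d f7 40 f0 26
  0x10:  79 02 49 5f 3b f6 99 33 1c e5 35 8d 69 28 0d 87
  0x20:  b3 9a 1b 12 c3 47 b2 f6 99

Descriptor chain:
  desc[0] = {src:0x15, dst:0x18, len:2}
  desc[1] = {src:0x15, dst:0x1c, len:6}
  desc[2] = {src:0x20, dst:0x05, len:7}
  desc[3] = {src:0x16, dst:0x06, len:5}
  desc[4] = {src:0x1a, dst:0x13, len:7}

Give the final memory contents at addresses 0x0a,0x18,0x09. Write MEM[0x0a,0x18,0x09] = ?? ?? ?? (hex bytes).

[0] 0x15->0x18 len=2 : f6 99
[1] 0x15->0x1c len=6 : f6 99 33 f6 99 35
[2] 0x20->0x05 len=7 : 99 35 1b 12 c3 47 b2
[3] 0x16->0x06 len=5 : 99 33 f6 99 35
[4] 0x1a->0x13 len=7 : 35 8d f6 99 33 f6 99
query mem[0x0a]=0x35, mem[0x18]=0xf6, mem[0x09]=0x99

MEM[0x0a,0x18,0x09] = 35 f6 99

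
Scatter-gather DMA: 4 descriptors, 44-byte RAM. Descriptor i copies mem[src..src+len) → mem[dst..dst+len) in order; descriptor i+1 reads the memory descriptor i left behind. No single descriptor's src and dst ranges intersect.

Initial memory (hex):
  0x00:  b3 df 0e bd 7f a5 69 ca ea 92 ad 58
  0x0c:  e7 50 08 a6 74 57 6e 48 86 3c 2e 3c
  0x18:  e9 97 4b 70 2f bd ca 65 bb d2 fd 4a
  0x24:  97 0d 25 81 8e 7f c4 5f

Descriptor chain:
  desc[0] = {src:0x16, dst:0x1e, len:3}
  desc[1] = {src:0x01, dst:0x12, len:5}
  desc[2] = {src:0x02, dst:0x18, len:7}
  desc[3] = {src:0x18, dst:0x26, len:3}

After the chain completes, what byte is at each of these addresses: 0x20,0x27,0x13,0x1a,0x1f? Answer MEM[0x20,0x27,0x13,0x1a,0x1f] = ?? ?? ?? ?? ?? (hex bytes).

[0] 0x16->0x1e len=3 : 2e 3c e9
[1] 0x01->0x12 len=5 : df 0e bd 7f a5
[2] 0x02->0x18 len=7 : 0e bd 7f a5 69 ca ea
[3] 0x18->0x26 len=3 : 0e bd 7f
query mem[0x20]=0xe9, mem[0x27]=0xbd, mem[0x13]=0x0e, mem[0x1a]=0x7f, mem[0x1f]=0x3c

MEM[0x20,0x27,0x13,0x1a,0x1f] = e9 bd 0e 7f 3c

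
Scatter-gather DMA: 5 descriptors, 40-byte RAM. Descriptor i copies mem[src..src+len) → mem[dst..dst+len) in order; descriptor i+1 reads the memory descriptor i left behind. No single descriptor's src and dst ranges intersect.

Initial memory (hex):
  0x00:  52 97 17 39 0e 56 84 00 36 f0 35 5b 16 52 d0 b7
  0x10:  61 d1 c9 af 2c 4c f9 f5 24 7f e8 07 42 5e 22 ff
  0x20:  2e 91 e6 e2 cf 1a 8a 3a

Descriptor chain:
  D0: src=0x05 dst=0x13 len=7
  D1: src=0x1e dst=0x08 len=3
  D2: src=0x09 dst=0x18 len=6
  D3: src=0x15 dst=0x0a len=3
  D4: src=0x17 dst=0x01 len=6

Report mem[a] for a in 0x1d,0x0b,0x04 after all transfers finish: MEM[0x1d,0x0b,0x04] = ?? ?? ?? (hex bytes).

MEM[0x1d,0x0b,0x04] = d0 36 5b

D0: mem[0x13..0x19] <- [56 84 00 36 f0 35 5b]
D1: mem[0x08..0x0a] <- [22 ff 2e]
D2: mem[0x18..0x1d] <- [ff 2e 5b 16 52 d0]
D3: mem[0x0a..0x0c] <- [00 36 f0]
D4: mem[0x01..0x06] <- [f0 ff 2e 5b 16 52]
query mem[0x1d]=0xd0, mem[0x0b]=0x36, mem[0x04]=0x5b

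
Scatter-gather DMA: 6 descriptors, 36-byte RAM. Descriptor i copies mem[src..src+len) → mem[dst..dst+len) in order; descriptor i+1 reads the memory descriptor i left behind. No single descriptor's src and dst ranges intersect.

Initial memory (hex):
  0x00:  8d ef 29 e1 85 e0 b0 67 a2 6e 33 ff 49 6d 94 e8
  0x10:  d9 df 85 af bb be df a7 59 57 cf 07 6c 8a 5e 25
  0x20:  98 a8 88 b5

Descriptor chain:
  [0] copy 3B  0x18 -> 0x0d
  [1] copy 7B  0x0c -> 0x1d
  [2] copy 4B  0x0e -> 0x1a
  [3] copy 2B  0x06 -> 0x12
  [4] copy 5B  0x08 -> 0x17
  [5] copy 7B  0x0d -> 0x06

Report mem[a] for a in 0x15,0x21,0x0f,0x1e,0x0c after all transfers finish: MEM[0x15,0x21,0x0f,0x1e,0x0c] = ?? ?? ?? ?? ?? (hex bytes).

MEM[0x15,0x21,0x0f,0x1e,0x0c] = be d9 cf 59 67

  after D0: wrote 3B at 0x0d = 5957cf
  after D1: wrote 7B at 0x1d = 495957cfd9df85
  after D2: wrote 4B at 0x1a = 57cfd9df
  after D3: wrote 2B at 0x12 = b067
  after D4: wrote 5B at 0x17 = a26e33ff49
  after D5: wrote 7B at 0x06 = 5957cfd9dfb067
query mem[0x15]=0xbe, mem[0x21]=0xd9, mem[0x0f]=0xcf, mem[0x1e]=0x59, mem[0x0c]=0x67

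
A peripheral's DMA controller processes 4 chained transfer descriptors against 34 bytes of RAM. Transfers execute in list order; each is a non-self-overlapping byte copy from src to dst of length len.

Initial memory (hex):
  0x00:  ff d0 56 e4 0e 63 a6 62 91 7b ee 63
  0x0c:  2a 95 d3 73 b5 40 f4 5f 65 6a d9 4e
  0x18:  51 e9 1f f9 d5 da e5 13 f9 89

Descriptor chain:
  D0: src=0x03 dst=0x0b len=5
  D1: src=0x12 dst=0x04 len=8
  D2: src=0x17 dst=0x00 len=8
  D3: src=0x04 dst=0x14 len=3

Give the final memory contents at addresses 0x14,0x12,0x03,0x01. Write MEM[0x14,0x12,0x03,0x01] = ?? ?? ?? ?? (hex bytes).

MEM[0x14,0x12,0x03,0x01] = f9 f4 1f 51

#0 dst[0x0b+5] := {0xe4,0x0e,0x63,0xa6,0x62}
#1 dst[0x04+8] := {0xf4,0x5f,0x65,0x6a,0xd9,0x4e,0x51,0xe9}
#2 dst[0x00+8] := {0x4e,0x51,0xe9,0x1f,0xf9,0xd5,0xda,0xe5}
#3 dst[0x14+3] := {0xf9,0xd5,0xda}
query mem[0x14]=0xf9, mem[0x12]=0xf4, mem[0x03]=0x1f, mem[0x01]=0x51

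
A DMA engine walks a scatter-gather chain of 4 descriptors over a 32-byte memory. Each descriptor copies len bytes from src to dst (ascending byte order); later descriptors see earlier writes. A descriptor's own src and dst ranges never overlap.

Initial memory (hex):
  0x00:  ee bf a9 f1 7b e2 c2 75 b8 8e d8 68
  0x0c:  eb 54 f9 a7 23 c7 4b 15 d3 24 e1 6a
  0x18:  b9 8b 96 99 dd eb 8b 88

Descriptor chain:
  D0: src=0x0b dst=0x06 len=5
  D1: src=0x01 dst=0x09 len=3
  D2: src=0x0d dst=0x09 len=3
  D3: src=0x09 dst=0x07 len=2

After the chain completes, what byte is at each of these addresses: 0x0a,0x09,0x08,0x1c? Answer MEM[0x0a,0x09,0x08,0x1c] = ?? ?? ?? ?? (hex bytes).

MEM[0x0a,0x09,0x08,0x1c] = f9 54 f9 dd

#0 dst[0x06+5] := {0x68,0xeb,0x54,0xf9,0xa7}
#1 dst[0x09+3] := {0xbf,0xa9,0xf1}
#2 dst[0x09+3] := {0x54,0xf9,0xa7}
#3 dst[0x07+2] := {0x54,0xf9}
query mem[0x0a]=0xf9, mem[0x09]=0x54, mem[0x08]=0xf9, mem[0x1c]=0xdd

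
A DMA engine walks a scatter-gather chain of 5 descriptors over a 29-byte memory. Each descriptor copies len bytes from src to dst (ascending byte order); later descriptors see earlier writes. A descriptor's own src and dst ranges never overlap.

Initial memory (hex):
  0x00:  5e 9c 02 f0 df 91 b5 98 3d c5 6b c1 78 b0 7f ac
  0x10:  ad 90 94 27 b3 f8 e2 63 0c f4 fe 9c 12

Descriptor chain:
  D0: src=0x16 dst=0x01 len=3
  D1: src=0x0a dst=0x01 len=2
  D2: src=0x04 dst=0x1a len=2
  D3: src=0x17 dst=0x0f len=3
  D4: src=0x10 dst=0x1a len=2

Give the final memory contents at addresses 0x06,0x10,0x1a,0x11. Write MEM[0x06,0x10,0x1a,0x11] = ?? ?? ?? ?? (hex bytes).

MEM[0x06,0x10,0x1a,0x11] = b5 0c 0c f4

  after D0: wrote 3B at 0x01 = e2630c
  after D1: wrote 2B at 0x01 = 6bc1
  after D2: wrote 2B at 0x1a = df91
  after D3: wrote 3B at 0x0f = 630cf4
  after D4: wrote 2B at 0x1a = 0cf4
query mem[0x06]=0xb5, mem[0x10]=0x0c, mem[0x1a]=0x0c, mem[0x11]=0xf4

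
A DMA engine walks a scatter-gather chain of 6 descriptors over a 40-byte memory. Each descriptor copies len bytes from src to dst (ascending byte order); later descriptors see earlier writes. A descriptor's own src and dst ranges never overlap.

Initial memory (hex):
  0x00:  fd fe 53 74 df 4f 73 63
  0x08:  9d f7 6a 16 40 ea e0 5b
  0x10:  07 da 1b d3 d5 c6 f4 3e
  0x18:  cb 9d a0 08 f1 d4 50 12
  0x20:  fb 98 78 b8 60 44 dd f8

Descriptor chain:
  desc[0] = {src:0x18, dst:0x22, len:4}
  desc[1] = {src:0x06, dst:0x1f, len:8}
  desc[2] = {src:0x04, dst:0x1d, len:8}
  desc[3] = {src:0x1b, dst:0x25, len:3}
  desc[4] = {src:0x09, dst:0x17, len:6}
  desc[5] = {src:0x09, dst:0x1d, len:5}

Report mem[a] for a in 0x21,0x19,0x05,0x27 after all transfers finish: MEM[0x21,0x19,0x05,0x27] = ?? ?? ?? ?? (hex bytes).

D0: mem[0x22..0x25] <- [cb 9d a0 08]
D1: mem[0x1f..0x26] <- [73 63 9d f7 6a 16 40 ea]
D2: mem[0x1d..0x24] <- [df 4f 73 63 9d f7 6a 16]
D3: mem[0x25..0x27] <- [08 f1 df]
D4: mem[0x17..0x1c] <- [f7 6a 16 40 ea e0]
D5: mem[0x1d..0x21] <- [f7 6a 16 40 ea]
query mem[0x21]=0xea, mem[0x19]=0x16, mem[0x05]=0x4f, mem[0x27]=0xdf

MEM[0x21,0x19,0x05,0x27] = ea 16 4f df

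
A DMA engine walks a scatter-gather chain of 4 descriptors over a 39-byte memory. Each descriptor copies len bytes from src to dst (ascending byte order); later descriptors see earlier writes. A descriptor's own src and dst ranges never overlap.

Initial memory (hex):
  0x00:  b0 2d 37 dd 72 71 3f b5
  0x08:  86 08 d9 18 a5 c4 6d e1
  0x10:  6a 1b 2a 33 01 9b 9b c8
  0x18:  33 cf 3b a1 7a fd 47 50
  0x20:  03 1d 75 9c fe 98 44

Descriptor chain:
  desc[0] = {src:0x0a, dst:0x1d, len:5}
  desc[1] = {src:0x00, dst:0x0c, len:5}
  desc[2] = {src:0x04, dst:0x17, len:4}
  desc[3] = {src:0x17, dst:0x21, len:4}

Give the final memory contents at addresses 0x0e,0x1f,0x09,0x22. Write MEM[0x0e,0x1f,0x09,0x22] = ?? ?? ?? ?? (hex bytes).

#0 dst[0x1d+5] := {0xd9,0x18,0xa5,0xc4,0x6d}
#1 dst[0x0c+5] := {0xb0,0x2d,0x37,0xdd,0x72}
#2 dst[0x17+4] := {0x72,0x71,0x3f,0xb5}
#3 dst[0x21+4] := {0x72,0x71,0x3f,0xb5}
query mem[0x0e]=0x37, mem[0x1f]=0xa5, mem[0x09]=0x08, mem[0x22]=0x71

MEM[0x0e,0x1f,0x09,0x22] = 37 a5 08 71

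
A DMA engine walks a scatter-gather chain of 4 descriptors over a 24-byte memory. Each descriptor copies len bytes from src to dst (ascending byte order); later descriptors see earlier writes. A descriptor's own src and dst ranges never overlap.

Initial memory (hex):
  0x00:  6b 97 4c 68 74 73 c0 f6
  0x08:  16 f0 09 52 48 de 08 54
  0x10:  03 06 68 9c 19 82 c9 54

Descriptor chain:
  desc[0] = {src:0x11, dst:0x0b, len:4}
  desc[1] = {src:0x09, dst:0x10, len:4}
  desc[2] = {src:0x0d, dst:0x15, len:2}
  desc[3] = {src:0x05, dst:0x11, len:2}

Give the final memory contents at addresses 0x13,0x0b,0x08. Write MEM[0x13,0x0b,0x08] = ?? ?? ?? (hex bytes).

[0] 0x11->0x0b len=4 : 06 68 9c 19
[1] 0x09->0x10 len=4 : f0 09 06 68
[2] 0x0d->0x15 len=2 : 9c 19
[3] 0x05->0x11 len=2 : 73 c0
query mem[0x13]=0x68, mem[0x0b]=0x06, mem[0x08]=0x16

MEM[0x13,0x0b,0x08] = 68 06 16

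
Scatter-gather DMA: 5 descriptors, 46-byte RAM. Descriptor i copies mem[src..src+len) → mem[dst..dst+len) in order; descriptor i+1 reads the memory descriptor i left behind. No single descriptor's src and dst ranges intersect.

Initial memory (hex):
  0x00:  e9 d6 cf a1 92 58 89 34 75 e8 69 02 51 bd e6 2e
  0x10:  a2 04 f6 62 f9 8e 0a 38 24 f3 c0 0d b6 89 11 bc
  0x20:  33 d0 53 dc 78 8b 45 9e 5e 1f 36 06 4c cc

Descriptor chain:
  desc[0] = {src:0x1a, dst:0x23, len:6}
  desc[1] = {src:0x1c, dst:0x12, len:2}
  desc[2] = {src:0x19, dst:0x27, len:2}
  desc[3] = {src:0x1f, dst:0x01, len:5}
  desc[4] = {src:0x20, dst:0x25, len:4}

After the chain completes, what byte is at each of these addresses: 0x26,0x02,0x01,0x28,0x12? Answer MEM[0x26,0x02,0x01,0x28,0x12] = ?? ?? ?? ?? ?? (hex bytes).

MEM[0x26,0x02,0x01,0x28,0x12] = d0 33 bc c0 b6

#0 dst[0x23+6] := {0xc0,0x0d,0xb6,0x89,0x11,0xbc}
#1 dst[0x12+2] := {0xb6,0x89}
#2 dst[0x27+2] := {0xf3,0xc0}
#3 dst[0x01+5] := {0xbc,0x33,0xd0,0x53,0xc0}
#4 dst[0x25+4] := {0x33,0xd0,0x53,0xc0}
query mem[0x26]=0xd0, mem[0x02]=0x33, mem[0x01]=0xbc, mem[0x28]=0xc0, mem[0x12]=0xb6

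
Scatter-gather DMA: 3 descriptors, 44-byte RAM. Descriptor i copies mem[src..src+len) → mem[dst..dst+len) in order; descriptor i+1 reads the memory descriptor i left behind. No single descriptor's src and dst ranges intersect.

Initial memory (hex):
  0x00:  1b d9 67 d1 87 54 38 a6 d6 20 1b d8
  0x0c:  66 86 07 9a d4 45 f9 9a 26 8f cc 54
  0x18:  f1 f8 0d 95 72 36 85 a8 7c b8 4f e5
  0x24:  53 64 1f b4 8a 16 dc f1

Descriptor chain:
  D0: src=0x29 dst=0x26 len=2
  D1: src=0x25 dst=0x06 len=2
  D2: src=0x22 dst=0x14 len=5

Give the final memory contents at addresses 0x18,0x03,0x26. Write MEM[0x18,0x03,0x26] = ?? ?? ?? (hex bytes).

#0 dst[0x26+2] := {0x16,0xdc}
#1 dst[0x06+2] := {0x64,0x16}
#2 dst[0x14+5] := {0x4f,0xe5,0x53,0x64,0x16}
query mem[0x18]=0x16, mem[0x03]=0xd1, mem[0x26]=0x16

MEM[0x18,0x03,0x26] = 16 d1 16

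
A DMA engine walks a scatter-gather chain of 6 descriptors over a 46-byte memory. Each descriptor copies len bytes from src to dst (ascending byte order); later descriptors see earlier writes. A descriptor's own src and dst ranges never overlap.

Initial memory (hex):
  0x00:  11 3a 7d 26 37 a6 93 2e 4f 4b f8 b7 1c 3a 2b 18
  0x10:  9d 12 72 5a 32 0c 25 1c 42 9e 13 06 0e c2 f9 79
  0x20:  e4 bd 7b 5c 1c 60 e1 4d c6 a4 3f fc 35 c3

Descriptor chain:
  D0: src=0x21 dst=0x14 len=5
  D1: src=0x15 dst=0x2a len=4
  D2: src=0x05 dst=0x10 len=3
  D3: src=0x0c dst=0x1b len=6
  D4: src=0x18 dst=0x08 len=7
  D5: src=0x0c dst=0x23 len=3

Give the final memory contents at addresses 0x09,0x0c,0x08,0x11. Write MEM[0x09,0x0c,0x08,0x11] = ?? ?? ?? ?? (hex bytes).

MEM[0x09,0x0c,0x08,0x11] = 9e 3a 60 93

D0: mem[0x14..0x18] <- [bd 7b 5c 1c 60]
D1: mem[0x2a..0x2d] <- [7b 5c 1c 60]
D2: mem[0x10..0x12] <- [a6 93 2e]
D3: mem[0x1b..0x20] <- [1c 3a 2b 18 a6 93]
D4: mem[0x08..0x0e] <- [60 9e 13 1c 3a 2b 18]
D5: mem[0x23..0x25] <- [3a 2b 18]
query mem[0x09]=0x9e, mem[0x0c]=0x3a, mem[0x08]=0x60, mem[0x11]=0x93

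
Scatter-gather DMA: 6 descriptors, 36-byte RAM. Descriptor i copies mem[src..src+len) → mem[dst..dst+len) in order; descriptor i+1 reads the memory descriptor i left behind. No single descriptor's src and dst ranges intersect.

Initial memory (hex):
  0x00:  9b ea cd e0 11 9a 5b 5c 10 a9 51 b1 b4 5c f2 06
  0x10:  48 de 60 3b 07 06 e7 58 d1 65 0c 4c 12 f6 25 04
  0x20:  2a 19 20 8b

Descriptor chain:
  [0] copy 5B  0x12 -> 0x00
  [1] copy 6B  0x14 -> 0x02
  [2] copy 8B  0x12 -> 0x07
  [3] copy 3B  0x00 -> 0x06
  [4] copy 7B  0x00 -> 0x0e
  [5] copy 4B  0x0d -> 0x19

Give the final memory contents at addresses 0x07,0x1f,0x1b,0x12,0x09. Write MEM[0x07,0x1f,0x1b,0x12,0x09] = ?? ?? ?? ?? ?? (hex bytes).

[0] 0x12->0x00 len=5 : 60 3b 07 06 e7
[1] 0x14->0x02 len=6 : 07 06 e7 58 d1 65
[2] 0x12->0x07 len=8 : 60 3b 07 06 e7 58 d1 65
[3] 0x00->0x06 len=3 : 60 3b 07
[4] 0x00->0x0e len=7 : 60 3b 07 06 e7 58 60
[5] 0x0d->0x19 len=4 : d1 60 3b 07
query mem[0x07]=0x3b, mem[0x1f]=0x04, mem[0x1b]=0x3b, mem[0x12]=0xe7, mem[0x09]=0x07

MEM[0x07,0x1f,0x1b,0x12,0x09] = 3b 04 3b e7 07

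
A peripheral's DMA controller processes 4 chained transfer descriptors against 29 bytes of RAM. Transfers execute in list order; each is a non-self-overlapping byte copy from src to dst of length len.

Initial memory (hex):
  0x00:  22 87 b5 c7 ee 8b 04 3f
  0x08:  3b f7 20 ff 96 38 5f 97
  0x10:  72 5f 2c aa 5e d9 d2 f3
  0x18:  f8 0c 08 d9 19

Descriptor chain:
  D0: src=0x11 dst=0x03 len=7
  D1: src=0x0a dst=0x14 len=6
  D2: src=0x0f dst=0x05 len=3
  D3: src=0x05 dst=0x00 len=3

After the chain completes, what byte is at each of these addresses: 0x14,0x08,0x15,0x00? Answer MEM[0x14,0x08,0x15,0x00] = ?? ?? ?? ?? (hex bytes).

MEM[0x14,0x08,0x15,0x00] = 20 d2 ff 97

D0: mem[0x03..0x09] <- [5f 2c aa 5e d9 d2 f3]
D1: mem[0x14..0x19] <- [20 ff 96 38 5f 97]
D2: mem[0x05..0x07] <- [97 72 5f]
D3: mem[0x00..0x02] <- [97 72 5f]
query mem[0x14]=0x20, mem[0x08]=0xd2, mem[0x15]=0xff, mem[0x00]=0x97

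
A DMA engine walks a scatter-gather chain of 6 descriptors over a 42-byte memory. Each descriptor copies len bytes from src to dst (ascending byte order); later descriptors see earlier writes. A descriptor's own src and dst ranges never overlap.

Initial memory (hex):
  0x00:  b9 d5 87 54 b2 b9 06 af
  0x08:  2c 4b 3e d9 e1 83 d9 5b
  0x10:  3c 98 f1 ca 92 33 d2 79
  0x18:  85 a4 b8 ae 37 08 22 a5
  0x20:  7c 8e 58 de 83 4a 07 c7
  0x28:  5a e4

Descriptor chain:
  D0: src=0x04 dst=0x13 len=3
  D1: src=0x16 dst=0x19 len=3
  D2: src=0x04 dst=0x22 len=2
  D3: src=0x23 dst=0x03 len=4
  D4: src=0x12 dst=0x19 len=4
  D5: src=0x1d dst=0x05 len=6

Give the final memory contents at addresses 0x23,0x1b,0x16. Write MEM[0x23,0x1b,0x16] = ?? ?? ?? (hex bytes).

MEM[0x23,0x1b,0x16] = b9 b9 d2

[0] 0x04->0x13 len=3 : b2 b9 06
[1] 0x16->0x19 len=3 : d2 79 85
[2] 0x04->0x22 len=2 : b2 b9
[3] 0x23->0x03 len=4 : b9 83 4a 07
[4] 0x12->0x19 len=4 : f1 b2 b9 06
[5] 0x1d->0x05 len=6 : 08 22 a5 7c 8e b2
query mem[0x23]=0xb9, mem[0x1b]=0xb9, mem[0x16]=0xd2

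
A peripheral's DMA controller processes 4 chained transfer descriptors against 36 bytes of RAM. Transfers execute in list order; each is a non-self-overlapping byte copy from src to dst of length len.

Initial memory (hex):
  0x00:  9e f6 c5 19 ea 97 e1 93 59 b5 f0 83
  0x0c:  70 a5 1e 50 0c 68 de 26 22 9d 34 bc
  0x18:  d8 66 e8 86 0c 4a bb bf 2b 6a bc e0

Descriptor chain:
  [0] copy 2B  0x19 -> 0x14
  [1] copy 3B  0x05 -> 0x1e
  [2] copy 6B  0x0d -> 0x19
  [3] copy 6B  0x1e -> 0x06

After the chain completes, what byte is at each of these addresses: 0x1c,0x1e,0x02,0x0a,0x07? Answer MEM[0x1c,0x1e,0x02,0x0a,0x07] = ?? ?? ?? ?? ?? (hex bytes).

MEM[0x1c,0x1e,0x02,0x0a,0x07] = 0c de c5 bc e1

#0 dst[0x14+2] := {0x66,0xe8}
#1 dst[0x1e+3] := {0x97,0xe1,0x93}
#2 dst[0x19+6] := {0xa5,0x1e,0x50,0x0c,0x68,0xde}
#3 dst[0x06+6] := {0xde,0xe1,0x93,0x6a,0xbc,0xe0}
query mem[0x1c]=0x0c, mem[0x1e]=0xde, mem[0x02]=0xc5, mem[0x0a]=0xbc, mem[0x07]=0xe1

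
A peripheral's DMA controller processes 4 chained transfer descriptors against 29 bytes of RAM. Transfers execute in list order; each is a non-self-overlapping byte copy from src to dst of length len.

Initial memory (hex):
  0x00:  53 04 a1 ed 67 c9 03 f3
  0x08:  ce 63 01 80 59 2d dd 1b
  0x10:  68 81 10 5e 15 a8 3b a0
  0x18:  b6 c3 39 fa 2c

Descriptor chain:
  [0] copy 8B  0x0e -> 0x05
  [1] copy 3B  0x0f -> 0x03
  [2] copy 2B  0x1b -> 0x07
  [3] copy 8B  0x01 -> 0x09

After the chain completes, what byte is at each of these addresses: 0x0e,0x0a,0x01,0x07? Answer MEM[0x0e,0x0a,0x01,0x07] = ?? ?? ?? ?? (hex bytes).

#0 dst[0x05+8] := {0xdd,0x1b,0x68,0x81,0x10,0x5e,0x15,0xa8}
#1 dst[0x03+3] := {0x1b,0x68,0x81}
#2 dst[0x07+2] := {0xfa,0x2c}
#3 dst[0x09+8] := {0x04,0xa1,0x1b,0x68,0x81,0x1b,0xfa,0x2c}
query mem[0x0e]=0x1b, mem[0x0a]=0xa1, mem[0x01]=0x04, mem[0x07]=0xfa

MEM[0x0e,0x0a,0x01,0x07] = 1b a1 04 fa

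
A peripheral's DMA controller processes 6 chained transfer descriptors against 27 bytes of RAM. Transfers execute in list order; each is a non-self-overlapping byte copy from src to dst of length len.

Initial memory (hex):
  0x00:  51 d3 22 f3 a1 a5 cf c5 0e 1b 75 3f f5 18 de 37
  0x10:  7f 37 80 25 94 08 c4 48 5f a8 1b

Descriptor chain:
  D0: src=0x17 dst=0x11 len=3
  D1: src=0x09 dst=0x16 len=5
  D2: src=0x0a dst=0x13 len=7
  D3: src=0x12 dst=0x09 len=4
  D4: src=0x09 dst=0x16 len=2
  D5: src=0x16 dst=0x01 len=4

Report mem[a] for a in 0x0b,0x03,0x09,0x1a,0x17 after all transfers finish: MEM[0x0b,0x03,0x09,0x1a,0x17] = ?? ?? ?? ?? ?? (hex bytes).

MEM[0x0b,0x03,0x09,0x1a,0x17] = 3f 37 5f 18 75

[0] 0x17->0x11 len=3 : 48 5f a8
[1] 0x09->0x16 len=5 : 1b 75 3f f5 18
[2] 0x0a->0x13 len=7 : 75 3f f5 18 de 37 7f
[3] 0x12->0x09 len=4 : 5f 75 3f f5
[4] 0x09->0x16 len=2 : 5f 75
[5] 0x16->0x01 len=4 : 5f 75 37 7f
query mem[0x0b]=0x3f, mem[0x03]=0x37, mem[0x09]=0x5f, mem[0x1a]=0x18, mem[0x17]=0x75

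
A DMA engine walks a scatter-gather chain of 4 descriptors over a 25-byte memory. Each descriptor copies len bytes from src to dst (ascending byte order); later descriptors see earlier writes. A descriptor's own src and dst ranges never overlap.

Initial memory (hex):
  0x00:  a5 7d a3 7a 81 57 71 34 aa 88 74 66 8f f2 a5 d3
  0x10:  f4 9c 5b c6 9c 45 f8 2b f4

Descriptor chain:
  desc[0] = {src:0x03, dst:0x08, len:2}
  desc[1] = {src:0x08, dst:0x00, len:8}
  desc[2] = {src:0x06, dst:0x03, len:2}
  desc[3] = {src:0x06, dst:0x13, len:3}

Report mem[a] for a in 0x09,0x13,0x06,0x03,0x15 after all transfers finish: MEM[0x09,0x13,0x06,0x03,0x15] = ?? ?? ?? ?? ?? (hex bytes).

#0 dst[0x08+2] := {0x7a,0x81}
#1 dst[0x00+8] := {0x7a,0x81,0x74,0x66,0x8f,0xf2,0xa5,0xd3}
#2 dst[0x03+2] := {0xa5,0xd3}
#3 dst[0x13+3] := {0xa5,0xd3,0x7a}
query mem[0x09]=0x81, mem[0x13]=0xa5, mem[0x06]=0xa5, mem[0x03]=0xa5, mem[0x15]=0x7a

MEM[0x09,0x13,0x06,0x03,0x15] = 81 a5 a5 a5 7a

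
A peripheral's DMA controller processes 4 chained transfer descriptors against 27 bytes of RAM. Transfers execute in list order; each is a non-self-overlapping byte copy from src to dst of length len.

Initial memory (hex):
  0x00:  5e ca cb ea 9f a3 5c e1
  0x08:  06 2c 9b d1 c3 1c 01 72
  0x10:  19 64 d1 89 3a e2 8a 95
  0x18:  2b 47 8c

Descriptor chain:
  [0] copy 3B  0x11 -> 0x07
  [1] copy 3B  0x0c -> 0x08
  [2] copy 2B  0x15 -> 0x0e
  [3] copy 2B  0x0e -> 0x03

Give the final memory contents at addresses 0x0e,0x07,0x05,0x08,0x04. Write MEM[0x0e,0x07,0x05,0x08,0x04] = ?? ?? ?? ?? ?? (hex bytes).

D0: mem[0x07..0x09] <- [64 d1 89]
D1: mem[0x08..0x0a] <- [c3 1c 01]
D2: mem[0x0e..0x0f] <- [e2 8a]
D3: mem[0x03..0x04] <- [e2 8a]
query mem[0x0e]=0xe2, mem[0x07]=0x64, mem[0x05]=0xa3, mem[0x08]=0xc3, mem[0x04]=0x8a

MEM[0x0e,0x07,0x05,0x08,0x04] = e2 64 a3 c3 8a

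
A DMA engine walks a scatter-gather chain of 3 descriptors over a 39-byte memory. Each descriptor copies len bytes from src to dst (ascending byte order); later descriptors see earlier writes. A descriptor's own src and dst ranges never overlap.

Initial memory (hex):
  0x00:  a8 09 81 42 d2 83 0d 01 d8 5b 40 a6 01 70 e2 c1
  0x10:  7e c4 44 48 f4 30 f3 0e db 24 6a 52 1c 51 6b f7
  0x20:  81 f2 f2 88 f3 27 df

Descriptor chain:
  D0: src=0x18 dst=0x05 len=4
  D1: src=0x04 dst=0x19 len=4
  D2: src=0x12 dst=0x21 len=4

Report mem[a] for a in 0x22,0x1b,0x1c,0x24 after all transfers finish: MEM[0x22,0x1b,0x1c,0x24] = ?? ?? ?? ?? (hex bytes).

D0: mem[0x05..0x08] <- [db 24 6a 52]
D1: mem[0x19..0x1c] <- [d2 db 24 6a]
D2: mem[0x21..0x24] <- [44 48 f4 30]
query mem[0x22]=0x48, mem[0x1b]=0x24, mem[0x1c]=0x6a, mem[0x24]=0x30

MEM[0x22,0x1b,0x1c,0x24] = 48 24 6a 30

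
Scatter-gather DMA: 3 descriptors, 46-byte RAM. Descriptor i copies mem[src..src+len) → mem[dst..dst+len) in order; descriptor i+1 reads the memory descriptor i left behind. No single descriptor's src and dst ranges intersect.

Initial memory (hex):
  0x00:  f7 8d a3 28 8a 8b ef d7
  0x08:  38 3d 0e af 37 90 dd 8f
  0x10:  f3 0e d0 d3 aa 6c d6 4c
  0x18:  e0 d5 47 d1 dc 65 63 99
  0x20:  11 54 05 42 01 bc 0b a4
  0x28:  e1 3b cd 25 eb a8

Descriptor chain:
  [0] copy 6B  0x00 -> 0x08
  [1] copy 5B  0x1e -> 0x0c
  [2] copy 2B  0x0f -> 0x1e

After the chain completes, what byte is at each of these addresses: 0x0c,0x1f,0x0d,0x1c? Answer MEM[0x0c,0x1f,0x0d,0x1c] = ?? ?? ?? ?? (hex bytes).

MEM[0x0c,0x1f,0x0d,0x1c] = 63 05 99 dc

D0: mem[0x08..0x0d] <- [f7 8d a3 28 8a 8b]
D1: mem[0x0c..0x10] <- [63 99 11 54 05]
D2: mem[0x1e..0x1f] <- [54 05]
query mem[0x0c]=0x63, mem[0x1f]=0x05, mem[0x0d]=0x99, mem[0x1c]=0xdc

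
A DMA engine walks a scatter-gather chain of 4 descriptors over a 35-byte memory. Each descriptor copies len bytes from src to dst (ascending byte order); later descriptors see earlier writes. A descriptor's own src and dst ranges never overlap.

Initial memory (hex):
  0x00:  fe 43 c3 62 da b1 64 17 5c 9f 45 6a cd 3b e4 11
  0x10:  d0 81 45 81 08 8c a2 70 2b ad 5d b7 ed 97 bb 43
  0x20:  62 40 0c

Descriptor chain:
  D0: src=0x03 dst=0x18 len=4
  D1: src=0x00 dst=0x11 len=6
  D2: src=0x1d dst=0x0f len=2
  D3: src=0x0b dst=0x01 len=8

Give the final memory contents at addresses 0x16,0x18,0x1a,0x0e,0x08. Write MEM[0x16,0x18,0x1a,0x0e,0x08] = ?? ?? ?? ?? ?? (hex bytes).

MEM[0x16,0x18,0x1a,0x0e,0x08] = b1 62 b1 e4 43

  after D0: wrote 4B at 0x18 = 62dab164
  after D1: wrote 6B at 0x11 = fe43c362dab1
  after D2: wrote 2B at 0x0f = 97bb
  after D3: wrote 8B at 0x01 = 6acd3be497bbfe43
query mem[0x16]=0xb1, mem[0x18]=0x62, mem[0x1a]=0xb1, mem[0x0e]=0xe4, mem[0x08]=0x43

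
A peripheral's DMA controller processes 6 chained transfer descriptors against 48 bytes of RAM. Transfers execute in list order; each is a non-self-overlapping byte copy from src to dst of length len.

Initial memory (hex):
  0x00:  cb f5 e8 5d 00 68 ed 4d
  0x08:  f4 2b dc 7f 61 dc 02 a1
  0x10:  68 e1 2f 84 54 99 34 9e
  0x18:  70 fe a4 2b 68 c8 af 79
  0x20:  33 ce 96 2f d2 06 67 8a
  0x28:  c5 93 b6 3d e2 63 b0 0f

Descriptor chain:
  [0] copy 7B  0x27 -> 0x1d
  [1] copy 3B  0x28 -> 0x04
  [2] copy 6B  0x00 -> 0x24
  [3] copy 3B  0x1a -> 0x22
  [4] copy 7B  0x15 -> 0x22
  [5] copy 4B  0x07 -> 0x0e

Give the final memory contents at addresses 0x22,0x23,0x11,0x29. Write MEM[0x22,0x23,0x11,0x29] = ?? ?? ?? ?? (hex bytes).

#0 dst[0x1d+7] := {0x8a,0xc5,0x93,0xb6,0x3d,0xe2,0x63}
#1 dst[0x04+3] := {0xc5,0x93,0xb6}
#2 dst[0x24+6] := {0xcb,0xf5,0xe8,0x5d,0xc5,0x93}
#3 dst[0x22+3] := {0xa4,0x2b,0x68}
#4 dst[0x22+7] := {0x99,0x34,0x9e,0x70,0xfe,0xa4,0x2b}
#5 dst[0x0e+4] := {0x4d,0xf4,0x2b,0xdc}
query mem[0x22]=0x99, mem[0x23]=0x34, mem[0x11]=0xdc, mem[0x29]=0x93

MEM[0x22,0x23,0x11,0x29] = 99 34 dc 93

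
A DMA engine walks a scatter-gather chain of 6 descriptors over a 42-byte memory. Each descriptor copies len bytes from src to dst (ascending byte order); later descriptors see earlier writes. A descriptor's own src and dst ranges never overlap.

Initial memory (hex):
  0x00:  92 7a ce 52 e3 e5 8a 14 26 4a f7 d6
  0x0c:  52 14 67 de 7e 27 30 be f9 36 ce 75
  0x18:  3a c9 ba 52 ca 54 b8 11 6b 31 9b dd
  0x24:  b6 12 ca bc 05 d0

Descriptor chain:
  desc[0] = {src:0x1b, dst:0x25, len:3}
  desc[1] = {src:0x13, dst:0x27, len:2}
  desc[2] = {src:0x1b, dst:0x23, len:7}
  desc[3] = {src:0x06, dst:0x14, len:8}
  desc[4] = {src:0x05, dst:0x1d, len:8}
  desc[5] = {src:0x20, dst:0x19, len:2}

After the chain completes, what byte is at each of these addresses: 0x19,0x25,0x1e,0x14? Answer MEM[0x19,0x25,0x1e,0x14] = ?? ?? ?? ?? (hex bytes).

D0: mem[0x25..0x27] <- [52 ca 54]
D1: mem[0x27..0x28] <- [be f9]
D2: mem[0x23..0x29] <- [52 ca 54 b8 11 6b 31]
D3: mem[0x14..0x1b] <- [8a 14 26 4a f7 d6 52 14]
D4: mem[0x1d..0x24] <- [e5 8a 14 26 4a f7 d6 52]
D5: mem[0x19..0x1a] <- [26 4a]
query mem[0x19]=0x26, mem[0x25]=0x54, mem[0x1e]=0x8a, mem[0x14]=0x8a

MEM[0x19,0x25,0x1e,0x14] = 26 54 8a 8a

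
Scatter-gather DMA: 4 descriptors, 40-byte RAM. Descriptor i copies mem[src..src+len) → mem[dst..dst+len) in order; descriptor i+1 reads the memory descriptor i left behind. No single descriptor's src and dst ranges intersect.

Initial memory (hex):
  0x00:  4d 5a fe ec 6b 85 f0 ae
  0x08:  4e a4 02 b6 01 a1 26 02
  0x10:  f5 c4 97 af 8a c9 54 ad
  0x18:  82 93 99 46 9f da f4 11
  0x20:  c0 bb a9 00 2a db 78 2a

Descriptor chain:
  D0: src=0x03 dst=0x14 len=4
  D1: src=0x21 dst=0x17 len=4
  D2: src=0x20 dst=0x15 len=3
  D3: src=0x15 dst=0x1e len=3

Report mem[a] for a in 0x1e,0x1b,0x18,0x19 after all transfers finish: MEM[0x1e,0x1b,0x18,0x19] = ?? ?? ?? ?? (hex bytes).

MEM[0x1e,0x1b,0x18,0x19] = c0 46 a9 00

#0 dst[0x14+4] := {0xec,0x6b,0x85,0xf0}
#1 dst[0x17+4] := {0xbb,0xa9,0x00,0x2a}
#2 dst[0x15+3] := {0xc0,0xbb,0xa9}
#3 dst[0x1e+3] := {0xc0,0xbb,0xa9}
query mem[0x1e]=0xc0, mem[0x1b]=0x46, mem[0x18]=0xa9, mem[0x19]=0x00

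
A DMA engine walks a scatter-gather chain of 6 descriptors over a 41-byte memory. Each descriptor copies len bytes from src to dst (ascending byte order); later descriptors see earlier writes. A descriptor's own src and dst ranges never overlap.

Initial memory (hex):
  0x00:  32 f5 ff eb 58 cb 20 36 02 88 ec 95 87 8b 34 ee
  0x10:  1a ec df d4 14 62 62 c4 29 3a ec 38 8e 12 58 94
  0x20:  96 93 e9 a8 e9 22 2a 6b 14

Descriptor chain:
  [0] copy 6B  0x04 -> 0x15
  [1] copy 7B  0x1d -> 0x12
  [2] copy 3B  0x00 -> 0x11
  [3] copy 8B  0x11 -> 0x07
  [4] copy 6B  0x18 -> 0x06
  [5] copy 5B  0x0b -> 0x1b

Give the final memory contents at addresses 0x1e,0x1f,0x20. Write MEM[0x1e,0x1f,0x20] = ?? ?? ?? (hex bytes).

[0] 0x04->0x15 len=6 : 58 cb 20 36 02 88
[1] 0x1d->0x12 len=7 : 12 58 94 96 93 e9 a8
[2] 0x00->0x11 len=3 : 32 f5 ff
[3] 0x11->0x07 len=8 : 32 f5 ff 94 96 93 e9 a8
[4] 0x18->0x06 len=6 : a8 02 88 38 8e 12
[5] 0x0b->0x1b len=5 : 12 93 e9 a8 ee
query mem[0x1e]=0xa8, mem[0x1f]=0xee, mem[0x20]=0x96

MEM[0x1e,0x1f,0x20] = a8 ee 96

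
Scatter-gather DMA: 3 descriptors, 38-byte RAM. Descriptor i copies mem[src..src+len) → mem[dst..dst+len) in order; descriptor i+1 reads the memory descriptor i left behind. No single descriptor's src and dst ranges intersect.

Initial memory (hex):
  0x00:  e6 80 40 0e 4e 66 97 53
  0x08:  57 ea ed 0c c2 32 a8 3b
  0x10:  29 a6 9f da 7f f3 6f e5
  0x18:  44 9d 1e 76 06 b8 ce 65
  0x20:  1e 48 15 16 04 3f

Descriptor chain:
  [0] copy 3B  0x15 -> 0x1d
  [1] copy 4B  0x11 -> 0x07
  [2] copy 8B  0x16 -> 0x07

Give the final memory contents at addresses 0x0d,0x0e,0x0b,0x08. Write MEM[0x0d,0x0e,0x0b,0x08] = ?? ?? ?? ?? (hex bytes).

#0 dst[0x1d+3] := {0xf3,0x6f,0xe5}
#1 dst[0x07+4] := {0xa6,0x9f,0xda,0x7f}
#2 dst[0x07+8] := {0x6f,0xe5,0x44,0x9d,0x1e,0x76,0x06,0xf3}
query mem[0x0d]=0x06, mem[0x0e]=0xf3, mem[0x0b]=0x1e, mem[0x08]=0xe5

MEM[0x0d,0x0e,0x0b,0x08] = 06 f3 1e e5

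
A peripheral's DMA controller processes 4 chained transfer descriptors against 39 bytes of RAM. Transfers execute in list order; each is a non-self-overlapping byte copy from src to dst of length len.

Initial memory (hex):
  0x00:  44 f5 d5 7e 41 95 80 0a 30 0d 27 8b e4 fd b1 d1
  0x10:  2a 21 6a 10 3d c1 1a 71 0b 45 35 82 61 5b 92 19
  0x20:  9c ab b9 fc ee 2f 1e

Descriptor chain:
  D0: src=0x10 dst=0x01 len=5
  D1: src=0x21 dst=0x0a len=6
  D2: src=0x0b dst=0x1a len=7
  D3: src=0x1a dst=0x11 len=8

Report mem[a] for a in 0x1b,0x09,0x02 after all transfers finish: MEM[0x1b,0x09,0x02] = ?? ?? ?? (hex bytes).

MEM[0x1b,0x09,0x02] = fc 0d 21

[0] 0x10->0x01 len=5 : 2a 21 6a 10 3d
[1] 0x21->0x0a len=6 : ab b9 fc ee 2f 1e
[2] 0x0b->0x1a len=7 : b9 fc ee 2f 1e 2a 21
[3] 0x1a->0x11 len=8 : b9 fc ee 2f 1e 2a 21 ab
query mem[0x1b]=0xfc, mem[0x09]=0x0d, mem[0x02]=0x21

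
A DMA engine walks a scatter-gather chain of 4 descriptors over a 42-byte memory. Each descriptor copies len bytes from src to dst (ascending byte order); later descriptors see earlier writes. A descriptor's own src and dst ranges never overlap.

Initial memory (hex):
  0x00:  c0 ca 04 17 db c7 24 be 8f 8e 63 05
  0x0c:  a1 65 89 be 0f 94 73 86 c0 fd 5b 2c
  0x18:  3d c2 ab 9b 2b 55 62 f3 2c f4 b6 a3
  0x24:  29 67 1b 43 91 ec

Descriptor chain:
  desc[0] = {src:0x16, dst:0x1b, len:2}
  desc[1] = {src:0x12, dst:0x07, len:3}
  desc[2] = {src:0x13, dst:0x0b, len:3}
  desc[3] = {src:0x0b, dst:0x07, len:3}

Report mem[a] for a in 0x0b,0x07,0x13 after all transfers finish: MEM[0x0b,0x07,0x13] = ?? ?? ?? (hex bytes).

D0: mem[0x1b..0x1c] <- [5b 2c]
D1: mem[0x07..0x09] <- [73 86 c0]
D2: mem[0x0b..0x0d] <- [86 c0 fd]
D3: mem[0x07..0x09] <- [86 c0 fd]
query mem[0x0b]=0x86, mem[0x07]=0x86, mem[0x13]=0x86

MEM[0x0b,0x07,0x13] = 86 86 86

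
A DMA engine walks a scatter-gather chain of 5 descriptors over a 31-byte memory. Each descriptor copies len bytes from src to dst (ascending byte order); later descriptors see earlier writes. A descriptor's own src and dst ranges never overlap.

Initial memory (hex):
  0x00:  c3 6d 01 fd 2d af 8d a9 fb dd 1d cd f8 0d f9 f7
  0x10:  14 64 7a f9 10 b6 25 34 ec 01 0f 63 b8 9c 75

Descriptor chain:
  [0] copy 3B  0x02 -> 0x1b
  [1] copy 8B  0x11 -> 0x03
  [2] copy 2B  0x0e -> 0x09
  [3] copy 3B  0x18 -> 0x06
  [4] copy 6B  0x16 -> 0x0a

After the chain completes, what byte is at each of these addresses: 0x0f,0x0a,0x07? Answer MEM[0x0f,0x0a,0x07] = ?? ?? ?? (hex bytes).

  after D0: wrote 3B at 0x1b = 01fd2d
  after D1: wrote 8B at 0x03 = 647af910b62534ec
  after D2: wrote 2B at 0x09 = f9f7
  after D3: wrote 3B at 0x06 = ec010f
  after D4: wrote 6B at 0x0a = 2534ec010f01
query mem[0x0f]=0x01, mem[0x0a]=0x25, mem[0x07]=0x01

MEM[0x0f,0x0a,0x07] = 01 25 01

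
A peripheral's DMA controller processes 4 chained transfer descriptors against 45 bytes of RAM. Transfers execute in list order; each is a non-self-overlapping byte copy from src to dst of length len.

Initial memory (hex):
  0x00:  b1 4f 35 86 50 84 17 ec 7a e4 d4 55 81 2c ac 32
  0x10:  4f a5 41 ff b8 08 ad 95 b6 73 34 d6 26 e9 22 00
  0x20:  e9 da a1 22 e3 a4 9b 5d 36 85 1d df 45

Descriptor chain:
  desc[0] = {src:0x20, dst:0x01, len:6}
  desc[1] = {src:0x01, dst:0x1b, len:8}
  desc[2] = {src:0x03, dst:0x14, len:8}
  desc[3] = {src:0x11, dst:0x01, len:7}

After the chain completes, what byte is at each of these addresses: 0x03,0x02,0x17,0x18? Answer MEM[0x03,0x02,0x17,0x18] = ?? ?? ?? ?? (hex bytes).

MEM[0x03,0x02,0x17,0x18] = ff 41 a4 ec

[0] 0x20->0x01 len=6 : e9 da a1 22 e3 a4
[1] 0x01->0x1b len=8 : e9 da a1 22 e3 a4 ec 7a
[2] 0x03->0x14 len=8 : a1 22 e3 a4 ec 7a e4 d4
[3] 0x11->0x01 len=7 : a5 41 ff a1 22 e3 a4
query mem[0x03]=0xff, mem[0x02]=0x41, mem[0x17]=0xa4, mem[0x18]=0xec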